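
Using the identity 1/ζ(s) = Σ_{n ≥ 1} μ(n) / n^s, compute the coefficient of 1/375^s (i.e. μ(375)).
μ(375) = 0

Factor n = 375 = 3 · 5^3. μ(n) = 0 if any exponent ≥ 2 (not squarefree); otherwise μ(n) = (−1)^{ω(n)} where ω(n) is the number of distinct prime factors. Applying: μ(375) = 0.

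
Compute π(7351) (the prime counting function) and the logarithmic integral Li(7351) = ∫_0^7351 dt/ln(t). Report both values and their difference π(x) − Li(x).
π(7351) = 937;  Li(7351) ≈ 953.87;  π(x) − Li(x) ≈ -16.87.

Direct count of primes ≤ 7351 gives π(7351) = 937. Numerical evaluation of the logarithmic integral gives Li(7351) ≈ 953.87. The difference π(x) − Li(x) ≈ -16.87 is typically negative for small/moderate x (Li(x) overestimates), though Littlewood's theorem shows this sign changes infinitely often.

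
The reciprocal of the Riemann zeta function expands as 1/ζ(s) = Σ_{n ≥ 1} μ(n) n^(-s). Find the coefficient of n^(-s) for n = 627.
μ(627) = -1

Factor n = 627 = 3 · 11 · 19. μ(n) = 0 if any exponent ≥ 2 (not squarefree); otherwise μ(n) = (−1)^{ω(n)} where ω(n) is the number of distinct prime factors. Applying: μ(627) = -1.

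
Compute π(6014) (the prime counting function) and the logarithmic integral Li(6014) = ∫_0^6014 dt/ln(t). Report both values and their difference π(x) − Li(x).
π(6014) = 785;  Li(6014) ≈ 802.02;  π(x) − Li(x) ≈ -17.02.

Direct count of primes ≤ 6014 gives π(6014) = 785. Numerical evaluation of the logarithmic integral gives Li(6014) ≈ 802.02. The difference π(x) − Li(x) ≈ -17.02 is typically negative for small/moderate x (Li(x) overestimates), though Littlewood's theorem shows this sign changes infinitely often.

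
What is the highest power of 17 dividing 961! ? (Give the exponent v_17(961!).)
v_17(961!) = 59

Legendre's formula: v_p(n!) = Σ_{k ≥ 1} ⌊n / p^k⌋. For p = 17, n = 961, the terms are:
  ⌊961/17^1⌋ = ⌊961/17⌋ = 56
  ⌊961/17^2⌋ = ⌊961/289⌋ = 3
(the next term ⌊961/17^3⌋ = 0, terminating the sum). Summing: v_17(961!) = 56 + 3 = 59.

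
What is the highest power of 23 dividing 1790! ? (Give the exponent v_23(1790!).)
v_23(1790!) = 80

Legendre's formula: v_p(n!) = Σ_{k ≥ 1} ⌊n / p^k⌋. For p = 23, n = 1790, the terms are:
  ⌊1790/23^1⌋ = ⌊1790/23⌋ = 77
  ⌊1790/23^2⌋ = ⌊1790/529⌋ = 3
(the next term ⌊1790/23^3⌋ = 0, terminating the sum). Summing: v_23(1790!) = 77 + 3 = 80.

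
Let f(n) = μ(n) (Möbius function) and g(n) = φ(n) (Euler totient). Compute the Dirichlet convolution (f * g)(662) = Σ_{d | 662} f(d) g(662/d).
(μ * φ)(662) = 0

Divisors of 662: [1, 2, 331, 662]. For each d | 662:
  d = 1: μ(1) · φ(662/1) = 1 · 330 = 330
  d = 2: μ(2) · φ(662/2) = -1 · 330 = -330
  d = 331: μ(331) · φ(662/331) = -1 · 1 = -1
  d = 662: μ(662) · φ(662/662) = 1 · 1 = 1
Summing: (μ * φ)(662) = 330 + -330 + -1 + 1 = 0.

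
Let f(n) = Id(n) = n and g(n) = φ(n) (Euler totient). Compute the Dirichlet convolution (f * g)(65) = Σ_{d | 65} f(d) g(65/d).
(Id * φ)(65) = 225

Divisors of 65: [1, 5, 13, 65]. For each d | 65:
  d = 1: Id(1) · φ(65/1) = 1 · 48 = 48
  d = 5: Id(5) · φ(65/5) = 5 · 12 = 60
  d = 13: Id(13) · φ(65/13) = 13 · 4 = 52
  d = 65: Id(65) · φ(65/65) = 65 · 1 = 65
Summing: (Id * φ)(65) = 48 + 60 + 52 + 65 = 225.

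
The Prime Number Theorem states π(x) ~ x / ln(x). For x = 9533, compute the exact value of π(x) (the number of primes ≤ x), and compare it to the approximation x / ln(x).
π(9533) = 1180;  x/ln(x) ≈ 1040.43;  relative error ≈ 11.83%.

Directly count primes up to 9533: π(9533) = 1180. The PNT approximation gives 9533/ln(9533) ≈ 9533/9.16251 ≈ 1040.43. Relative error (π(x) − x/ln(x)) / π(x) ≈ 11.83%; the approximation is known to undercount slightly (Li(x) is a better estimate).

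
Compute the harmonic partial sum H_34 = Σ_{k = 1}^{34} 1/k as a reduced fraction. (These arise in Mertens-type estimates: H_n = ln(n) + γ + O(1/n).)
H_34 = 54062195834749/13127595717600

Direct summation: H_34 = 1 + 1/2 + ... + 1/34. The least common denominator is lcm(1, ..., 34) = 144403552893600; over this denominator the numerator is 144403552893600 + 72201776446800 + 48134517631200 + 36100888223400 + 28880710578720 + 24067258815600 + 20629078984800 + 18050444111700 + 16044839210400 + 14440355289360 + 13127595717600 + 12033629407800 + 11107965607200 + 10314539492400 + 9626903526240 + 9025222055850 + 8494326640800 + 8022419605200 + 7600186994400 + 7220177644680 + 6876359661600 + 6563797858800 + 6278415343200 + 6016814703900 + 5776142115744 + 5553982803600 + 5348279736800 + 5157269746200 + 4979432858400 + 4813451763120 + 4658179125600 + 4512611027925 + 4375865239200 + 4247163320400 = 594684154182239, so H_34 = 594684154182239/144403552893600; reducing by gcd(594684154182239, 144403552893600) = 11 gives 54062195834749/13127595717600 ≈ 4.11821. (The PNT-adjacent estimate ln(34) + γ ≈ 4.10358 matches within O(1/n).)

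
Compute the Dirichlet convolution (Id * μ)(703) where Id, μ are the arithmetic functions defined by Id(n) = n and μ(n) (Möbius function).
(Id * μ)(703) = 648

Divisors of 703: [1, 19, 37, 703]. For each d | 703:
  d = 1: Id(1) · μ(703/1) = 1 · 1 = 1
  d = 19: Id(19) · μ(703/19) = 19 · -1 = -19
  d = 37: Id(37) · μ(703/37) = 37 · -1 = -37
  d = 703: Id(703) · μ(703/703) = 703 · 1 = 703
Summing: (Id * μ)(703) = 1 + -19 + -37 + 703 = 648.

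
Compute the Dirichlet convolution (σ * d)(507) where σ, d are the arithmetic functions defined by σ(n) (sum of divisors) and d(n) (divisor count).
(σ * d)(507) = 1284

Divisors of 507: [1, 3, 13, 39, 169, 507]. For each d | 507:
  d = 1: σ(1) · d(507/1) = 1 · 6 = 6
  d = 3: σ(3) · d(507/3) = 4 · 3 = 12
  d = 13: σ(13) · d(507/13) = 14 · 4 = 56
  d = 39: σ(39) · d(507/39) = 56 · 2 = 112
  d = 169: σ(169) · d(507/169) = 183 · 2 = 366
  d = 507: σ(507) · d(507/507) = 732 · 1 = 732
Summing: (σ * d)(507) = 6 + 12 + 56 + 112 + 366 + 732 = 1284.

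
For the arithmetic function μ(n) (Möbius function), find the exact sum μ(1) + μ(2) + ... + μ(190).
Σ_{n ≤ 190} μ(n) = -4

Compute μ(n) for each 1 ≤ n ≤ 190: μ(1) = 1, μ(2) = -1, μ(3) = -1, μ(4) = 0, μ(5) = -1, μ(6) = 1, μ(7) = -1, μ(8) = 0, μ(9) = 0, μ(10) = 1, μ(11) = -1, μ(12) = 0, μ(13) = -1, μ(14) = 1, μ(15) = 1, μ(16) = 0, μ(17) = -1, μ(18) = 0, μ(19) = -1, μ(20) = 0, μ(21) = 1, μ(22) = 1, μ(23) = -1, μ(24) = 0, μ(25) = 0, μ(26) = 1, μ(27) = 0, μ(28) = 0, μ(29) = -1, μ(30) = -1, μ(31) = -1, μ(32) = 0, μ(33) = 1, μ(34) = 1, μ(35) = 1, μ(36) = 0, μ(37) = -1, μ(38) = 1, μ(39) = 1, μ(40) = 0, μ(41) = -1, μ(42) = -1, μ(43) = -1, μ(44) = 0, μ(45) = 0, μ(46) = 1, μ(47) = -1, μ(48) = 0, μ(49) = 0, μ(50) = 0, μ(51) = 1, μ(52) = 0, μ(53) = -1, μ(54) = 0, μ(55) = 1, μ(56) = 0, μ(57) = 1, μ(58) = 1, μ(59) = -1, μ(60) = 0, μ(61) = -1, μ(62) = 1, μ(63) = 0, μ(64) = 0, μ(65) = 1, μ(66) = -1, μ(67) = -1, μ(68) = 0, μ(69) = 1, μ(70) = -1, μ(71) = -1, μ(72) = 0, μ(73) = -1, μ(74) = 1, μ(75) = 0, μ(76) = 0, μ(77) = 1, μ(78) = -1, μ(79) = -1, μ(80) = 0, μ(81) = 0, μ(82) = 1, μ(83) = -1, μ(84) = 0, μ(85) = 1, μ(86) = 1, μ(87) = 1, μ(88) = 0, μ(89) = -1, μ(90) = 0, μ(91) = 1, μ(92) = 0, μ(93) = 1, μ(94) = 1, μ(95) = 1, μ(96) = 0, μ(97) = -1, μ(98) = 0, μ(99) = 0, μ(100) = 0, μ(101) = -1, μ(102) = -1, μ(103) = -1, μ(104) = 0, μ(105) = -1, μ(106) = 1, μ(107) = -1, μ(108) = 0, μ(109) = -1, μ(110) = -1, μ(111) = 1, μ(112) = 0, μ(113) = -1, μ(114) = -1, μ(115) = 1, μ(116) = 0, μ(117) = 0, μ(118) = 1, μ(119) = 1, μ(120) = 0, μ(121) = 0, μ(122) = 1, μ(123) = 1, μ(124) = 0, μ(125) = 0, μ(126) = 0, μ(127) = -1, μ(128) = 0, μ(129) = 1, μ(130) = -1, μ(131) = -1, μ(132) = 0, μ(133) = 1, μ(134) = 1, μ(135) = 0, μ(136) = 0, μ(137) = -1, μ(138) = -1, μ(139) = -1, μ(140) = 0, μ(141) = 1, μ(142) = 1, μ(143) = 1, μ(144) = 0, μ(145) = 1, μ(146) = 1, μ(147) = 0, μ(148) = 0, μ(149) = -1, μ(150) = 0, μ(151) = -1, μ(152) = 0, μ(153) = 0, μ(154) = -1, μ(155) = 1, μ(156) = 0, μ(157) = -1, μ(158) = 1, μ(159) = 1, μ(160) = 0, μ(161) = 1, μ(162) = 0, μ(163) = -1, μ(164) = 0, μ(165) = -1, μ(166) = 1, μ(167) = -1, μ(168) = 0, μ(169) = 0, μ(170) = -1, μ(171) = 0, μ(172) = 0, μ(173) = -1, μ(174) = -1, μ(175) = 0, μ(176) = 0, μ(177) = 1, μ(178) = 1, μ(179) = -1, μ(180) = 0, μ(181) = -1, μ(182) = -1, μ(183) = 1, μ(184) = 0, μ(185) = 1, μ(186) = -1, μ(187) = 1, μ(188) = 0, μ(189) = 0, μ(190) = -1. Summing all 190 values: -4. (Mertens function M(x) = Σ_{n ≤ x} μ(n); on average M(x) should be small (PNT ⟺ M(x) = o(x)).)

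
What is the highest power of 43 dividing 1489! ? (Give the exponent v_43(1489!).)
v_43(1489!) = 34

Legendre's formula: v_p(n!) = Σ_{k ≥ 1} ⌊n / p^k⌋. For p = 43, n = 1489, the terms are:
  ⌊1489/43^1⌋ = ⌊1489/43⌋ = 34
(the next term ⌊1489/43^2⌋ = 0, terminating the sum). Summing: v_43(1489!) = 34 = 34.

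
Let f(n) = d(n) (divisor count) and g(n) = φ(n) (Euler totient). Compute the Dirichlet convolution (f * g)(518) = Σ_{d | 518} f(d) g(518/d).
(d * φ)(518) = 912

Divisors of 518: [1, 2, 7, 14, 37, 74, 259, 518]. For each d | 518:
  d = 1: d(1) · φ(518/1) = 1 · 216 = 216
  d = 2: d(2) · φ(518/2) = 2 · 216 = 432
  d = 7: d(7) · φ(518/7) = 2 · 36 = 72
  d = 14: d(14) · φ(518/14) = 4 · 36 = 144
  d = 37: d(37) · φ(518/37) = 2 · 6 = 12
  d = 74: d(74) · φ(518/74) = 4 · 6 = 24
  d = 259: d(259) · φ(518/259) = 4 · 1 = 4
  d = 518: d(518) · φ(518/518) = 8 · 1 = 8
Summing: (d * φ)(518) = 216 + 432 + 72 + 144 + 12 + 24 + 4 + 8 = 912.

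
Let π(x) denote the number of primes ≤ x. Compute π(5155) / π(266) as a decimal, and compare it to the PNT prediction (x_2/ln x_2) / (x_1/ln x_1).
π(5155)/π(266) = 687/56 ≈ 12.2679;  PNT prediction ≈ 12.6591.

π(266) = 56 and π(5155) = 687, so π(5155)/π(266) ≈ 12.2679. The PNT-predicted ratio is (5155/ln(5155)) / (266/ln(266)) ≈ 12.6591. The two agree to within a few percent, as expected.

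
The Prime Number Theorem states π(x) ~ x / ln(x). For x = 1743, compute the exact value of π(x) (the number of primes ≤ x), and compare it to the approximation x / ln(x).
π(1743) = 271;  x/ln(x) ≈ 233.54;  relative error ≈ 13.82%.

Directly count primes up to 1743: π(1743) = 271. The PNT approximation gives 1743/ln(1743) ≈ 1743/7.46336 ≈ 233.54. Relative error (π(x) − x/ln(x)) / π(x) ≈ 13.82%; the approximation is known to undercount slightly (Li(x) is a better estimate).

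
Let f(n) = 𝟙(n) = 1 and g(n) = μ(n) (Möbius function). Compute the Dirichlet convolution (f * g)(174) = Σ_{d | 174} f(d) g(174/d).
(𝟙 * μ)(174) = 0

Divisors of 174: [1, 2, 3, 6, 29, 58, 87, 174]. For each d | 174:
  d = 1: 𝟙(1) · μ(174/1) = 1 · -1 = -1
  d = 2: 𝟙(2) · μ(174/2) = 1 · 1 = 1
  d = 3: 𝟙(3) · μ(174/3) = 1 · 1 = 1
  d = 6: 𝟙(6) · μ(174/6) = 1 · -1 = -1
  d = 29: 𝟙(29) · μ(174/29) = 1 · 1 = 1
  d = 58: 𝟙(58) · μ(174/58) = 1 · -1 = -1
  d = 87: 𝟙(87) · μ(174/87) = 1 · -1 = -1
  d = 174: 𝟙(174) · μ(174/174) = 1 · 1 = 1
Summing: (𝟙 * μ)(174) = -1 + 1 + 1 + -1 + 1 + -1 + -1 + 1 = 0.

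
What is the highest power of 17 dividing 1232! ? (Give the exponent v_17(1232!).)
v_17(1232!) = 76

Legendre's formula: v_p(n!) = Σ_{k ≥ 1} ⌊n / p^k⌋. For p = 17, n = 1232, the terms are:
  ⌊1232/17^1⌋ = ⌊1232/17⌋ = 72
  ⌊1232/17^2⌋ = ⌊1232/289⌋ = 4
(the next term ⌊1232/17^3⌋ = 0, terminating the sum). Summing: v_17(1232!) = 72 + 4 = 76.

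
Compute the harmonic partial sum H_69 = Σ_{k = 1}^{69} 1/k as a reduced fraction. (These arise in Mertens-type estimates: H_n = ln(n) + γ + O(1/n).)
H_69 = 42409610330030873613929048033/8801320137209899102584580800

Direct summation: H_69 = 1 + 1/2 + ... + 1/69. The least common denominator is lcm(1, ..., 69) = 79211881234889091923261227200; over this denominator the numerator is 79211881234889091923261227200 + 39605940617444545961630613600 + 26403960411629697307753742400 + 19802970308722272980815306800 + 15842376246977818384652245440 + 13201980205814848653876871200 + 11315983033555584560465889600 + 9901485154361136490407653400 + 8801320137209899102584580800 + 7921188123488909192326122720 + 7201080112262644720296475200 + 6600990102907424326938435600 + 6093221633453007071020094400 + 5657991516777792280232944800 + 5280792082325939461550748480 + 4950742577180568245203826700 + 4659522425581711289603601600 + 4400660068604949551292290400 + 4169046380783636417013748800 + 3960594061744454596163061360 + 3771994344518528186821963200 + 3600540056131322360148237600 + 3443994836299525735793966400 + 3300495051453712163469217800 + 3168475249395563676930449088 + 3046610816726503535510047200 + 2933773379069966367528193600 + 2828995758388896140116472400 + 2731444180513416962871076800 + 2640396041162969730775374240 + 2555221975319002965266491200 + 2475371288590284122601913350 + 2400360037420881573432158400 + 2329761212790855644801800800 + 2263196606711116912093177920 + 2200330034302474775646145200 + 2140861654997002484412465600 + 2084523190391818208506874400 + 2031073877817669023673364800 + 1980297030872227298081530680 + 1931997103289977851786859200 + 1885997172259264093410981600 + 1842136772904397486587470400 + 1800270028065661180074118800 + 1760264027441979820516916160 + 1721997418149762867896983200 + 1685359175210406211133217600 + 1650247525726856081734608900 + 1616569004793654937209412800 + 1584237624697781838465224544 + 1553174141860570429867867200 + 1523305408363251767755023600 + 1494563796884699847608702400 + 1466886689534983183764096800 + 1440216022452528944059295040 + 1414497879194448070058236200 + 1389682126927878805671249600 + 1365722090256708481435538400 + 1342574258218459185140020800 + 1320198020581484865387687120 + 1298555430080149047922315200 + 1277610987659501482633245600 + 1257331448172842728940654400 + 1237685644295142061300956675 + 1218644326690601414204018880 + 1200180018710440786716079200 + 1182266884102822267511361600 + 1164880606395427822400900400 + 1147998278766508578597988800 = 381686492970277862525361432297, so H_69 = 381686492970277862525361432297/79211881234889091923261227200; reducing by gcd(381686492970277862525361432297, 79211881234889091923261227200) = 9 gives 42409610330030873613929048033/8801320137209899102584580800 ≈ 4.81855. (The PNT-adjacent estimate ln(69) + γ ≈ 4.81132 matches within O(1/n).)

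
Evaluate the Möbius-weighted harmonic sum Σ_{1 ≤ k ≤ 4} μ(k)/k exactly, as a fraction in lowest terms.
Σ μ(k)/k = 1/6

Values of μ(k) for 1 ≤ k ≤ 4: μ(1) = 1, μ(2) = -1, μ(3) = -1, with μ = 0 on non-squarefree integers. Summing μ(k)/k for k where μ(k) ≠ 0 gives 1/6 ≈ 0.1667. (PNT ⟺ this sum → 0 as n → ∞.)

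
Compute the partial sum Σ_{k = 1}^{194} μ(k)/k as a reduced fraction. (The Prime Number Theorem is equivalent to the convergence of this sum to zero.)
Σ μ(k)/k = -162685145434507819720231919124130110542776026835685412824952315254342218891/10471704020615314823179750081330797558038652774832687274326525057653363714330

Values of μ(k) for 1 ≤ k ≤ 194: μ(1) = 1, μ(2) = -1, μ(3) = -1, μ(5) = -1, μ(6) = 1, μ(7) = -1, μ(10) = 1, μ(11) = -1, μ(13) = -1, μ(14) = 1, μ(15) = 1, μ(17) = -1, μ(19) = -1, μ(21) = 1, μ(22) = 1, μ(23) = -1, μ(26) = 1, μ(29) = -1, μ(30) = -1, μ(31) = -1, μ(33) = 1, μ(34) = 1, μ(35) = 1, μ(37) = -1, μ(38) = 1, μ(39) = 1, μ(41) = -1, μ(42) = -1, μ(43) = -1, μ(46) = 1, μ(47) = -1, μ(51) = 1, μ(53) = -1, μ(55) = 1, μ(57) = 1, μ(58) = 1, μ(59) = -1, μ(61) = -1, μ(62) = 1, μ(65) = 1, μ(66) = -1, μ(67) = -1, μ(69) = 1, μ(70) = -1, μ(71) = -1, μ(73) = -1, μ(74) = 1, μ(77) = 1, μ(78) = -1, μ(79) = -1, μ(82) = 1, μ(83) = -1, μ(85) = 1, μ(86) = 1, μ(87) = 1, μ(89) = -1, μ(91) = 1, μ(93) = 1, μ(94) = 1, μ(95) = 1, μ(97) = -1, μ(101) = -1, μ(102) = -1, μ(103) = -1, μ(105) = -1, μ(106) = 1, μ(107) = -1, μ(109) = -1, μ(110) = -1, μ(111) = 1, μ(113) = -1, μ(114) = -1, μ(115) = 1, μ(118) = 1, μ(119) = 1, μ(122) = 1, μ(123) = 1, μ(127) = -1, μ(129) = 1, μ(130) = -1, μ(131) = -1, μ(133) = 1, μ(134) = 1, μ(137) = -1, μ(138) = -1, μ(139) = -1, μ(141) = 1, μ(142) = 1, μ(143) = 1, μ(145) = 1, μ(146) = 1, μ(149) = -1, μ(151) = -1, μ(154) = -1, μ(155) = 1, μ(157) = -1, μ(158) = 1, μ(159) = 1, μ(161) = 1, μ(163) = -1, μ(165) = -1, μ(166) = 1, μ(167) = -1, μ(170) = -1, μ(173) = -1, μ(174) = -1, μ(177) = 1, μ(178) = 1, μ(179) = -1, μ(181) = -1, μ(182) = -1, μ(183) = 1, μ(185) = 1, μ(186) = -1, μ(187) = 1, μ(190) = -1, μ(191) = -1, μ(193) = -1, μ(194) = 1, with μ = 0 on non-squarefree integers. Summing μ(k)/k for k where μ(k) ≠ 0 gives -162685145434507819720231919124130110542776026835685412824952315254342218891/10471704020615314823179750081330797558038652774832687274326525057653363714330 ≈ -0.0155. (PNT ⟺ this sum → 0 as n → ∞.)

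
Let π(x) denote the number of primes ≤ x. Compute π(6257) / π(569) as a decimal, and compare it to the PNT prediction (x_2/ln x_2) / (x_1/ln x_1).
π(6257)/π(569) = 813/104 ≈ 7.8173;  PNT prediction ≈ 7.9804.

π(569) = 104 and π(6257) = 813, so π(6257)/π(569) ≈ 7.8173. The PNT-predicted ratio is (6257/ln(6257)) / (569/ln(569)) ≈ 7.9804. The two agree to within a few percent, as expected.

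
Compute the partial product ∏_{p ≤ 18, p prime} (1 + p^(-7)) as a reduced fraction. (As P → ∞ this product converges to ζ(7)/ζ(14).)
∏ = 5978632292892509031852506135276312/5929491512745875728410756452578125

The primes p ≤ 18 are [2, 3, 5, 7, 11, 13, 17]. For each, (1 + 1/p^7) = (p^7 + 1)/p^7. Multiplying these fractions over p ∈ [2, 3, 5, 7, 11, 13, 17] gives 5978632292892509031852506135276312/5929491512745875728410756452578125. (In the limit P → ∞ this tends to ζ(7)/ζ(14).)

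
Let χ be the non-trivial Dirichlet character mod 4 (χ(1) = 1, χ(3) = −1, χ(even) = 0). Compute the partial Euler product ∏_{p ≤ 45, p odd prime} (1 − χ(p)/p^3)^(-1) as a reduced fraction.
∏ = 53382899586415799670070183783895/55093305095879233542015487574016

The odd primes p ≤ 45 are [3, 5, 7, 11, 13, 17, 19, 23, 29, 31, 37, 41, 43]. For each, χ(p) = 1 if p ≡ 1 mod 4, χ(p) = −1 if p ≡ 3 mod 4. Taking (1 − χ(p)/p^3)^(-1) = p^3/(p^3 − χ(p)): (1 − (-1)/3^3)^(-1) · (1 − (1)/5^3)^(-1) · (1 − (-1)/7^3)^(-1) · (1 − (-1)/11^3)^(-1) · (1 − (1)/13^3)^(-1) · (1 − (1)/17^3)^(-1) · (1 − (-1)/19^3)^(-1) · (1 − (-1)/23^3)^(-1) · (1 − (1)/29^3)^(-1) · (1 − (-1)/31^3)^(-1) · (1 − (1)/37^3)^(-1) · (1 − (1)/41^3)^(-1) · (1 − (-1)/43^3)^(-1) = 53382899586415799670070183783895/55093305095879233542015487574016.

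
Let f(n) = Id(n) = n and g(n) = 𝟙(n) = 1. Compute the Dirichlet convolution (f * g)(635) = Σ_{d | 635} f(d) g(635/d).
(Id * 𝟙)(635) = 768

Divisors of 635: [1, 5, 127, 635]. For each d | 635:
  d = 1: Id(1) · 𝟙(635/1) = 1 · 1 = 1
  d = 5: Id(5) · 𝟙(635/5) = 5 · 1 = 5
  d = 127: Id(127) · 𝟙(635/127) = 127 · 1 = 127
  d = 635: Id(635) · 𝟙(635/635) = 635 · 1 = 635
Summing: (Id * 𝟙)(635) = 1 + 5 + 127 + 635 = 768.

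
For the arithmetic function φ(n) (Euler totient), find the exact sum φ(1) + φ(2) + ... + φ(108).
Σ_{n ≤ 108} φ(n) = 3568

Compute φ(n) for each 1 ≤ n ≤ 108: φ(1) = 1, φ(2) = 1, φ(3) = 2, φ(4) = 2, φ(5) = 4, φ(6) = 2, φ(7) = 6, φ(8) = 4, φ(9) = 6, φ(10) = 4, φ(11) = 10, φ(12) = 4, φ(13) = 12, φ(14) = 6, φ(15) = 8, φ(16) = 8, φ(17) = 16, φ(18) = 6, φ(19) = 18, φ(20) = 8, φ(21) = 12, φ(22) = 10, φ(23) = 22, φ(24) = 8, φ(25) = 20, φ(26) = 12, φ(27) = 18, φ(28) = 12, φ(29) = 28, φ(30) = 8, φ(31) = 30, φ(32) = 16, φ(33) = 20, φ(34) = 16, φ(35) = 24, φ(36) = 12, φ(37) = 36, φ(38) = 18, φ(39) = 24, φ(40) = 16, φ(41) = 40, φ(42) = 12, φ(43) = 42, φ(44) = 20, φ(45) = 24, φ(46) = 22, φ(47) = 46, φ(48) = 16, φ(49) = 42, φ(50) = 20, φ(51) = 32, φ(52) = 24, φ(53) = 52, φ(54) = 18, φ(55) = 40, φ(56) = 24, φ(57) = 36, φ(58) = 28, φ(59) = 58, φ(60) = 16, φ(61) = 60, φ(62) = 30, φ(63) = 36, φ(64) = 32, φ(65) = 48, φ(66) = 20, φ(67) = 66, φ(68) = 32, φ(69) = 44, φ(70) = 24, φ(71) = 70, φ(72) = 24, φ(73) = 72, φ(74) = 36, φ(75) = 40, φ(76) = 36, φ(77) = 60, φ(78) = 24, φ(79) = 78, φ(80) = 32, φ(81) = 54, φ(82) = 40, φ(83) = 82, φ(84) = 24, φ(85) = 64, φ(86) = 42, φ(87) = 56, φ(88) = 40, φ(89) = 88, φ(90) = 24, φ(91) = 72, φ(92) = 44, φ(93) = 60, φ(94) = 46, φ(95) = 72, φ(96) = 32, φ(97) = 96, φ(98) = 42, φ(99) = 60, φ(100) = 40, φ(101) = 100, φ(102) = 32, φ(103) = 102, φ(104) = 48, φ(105) = 48, φ(106) = 52, φ(107) = 106, φ(108) = 36. Summing all 108 values: 3568. (Average order: Σ_{n ≤ x} φ(n) ~ (3/π²) x². For x = 108, (3/π²)·108² ≈ 3545.43.)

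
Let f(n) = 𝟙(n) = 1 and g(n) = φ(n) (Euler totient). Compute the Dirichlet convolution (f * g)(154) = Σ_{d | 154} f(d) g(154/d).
(𝟙 * φ)(154) = 154

Divisors of 154: [1, 2, 7, 11, 14, 22, 77, 154]. For each d | 154:
  d = 1: 𝟙(1) · φ(154/1) = 1 · 60 = 60
  d = 2: 𝟙(2) · φ(154/2) = 1 · 60 = 60
  d = 7: 𝟙(7) · φ(154/7) = 1 · 10 = 10
  d = 11: 𝟙(11) · φ(154/11) = 1 · 6 = 6
  d = 14: 𝟙(14) · φ(154/14) = 1 · 10 = 10
  d = 22: 𝟙(22) · φ(154/22) = 1 · 6 = 6
  d = 77: 𝟙(77) · φ(154/77) = 1 · 1 = 1
  d = 154: 𝟙(154) · φ(154/154) = 1 · 1 = 1
Summing: (𝟙 * φ)(154) = 60 + 60 + 10 + 6 + 10 + 6 + 1 + 1 = 154.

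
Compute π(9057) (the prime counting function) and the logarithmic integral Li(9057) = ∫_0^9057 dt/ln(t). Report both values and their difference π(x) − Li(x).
π(9057) = 1125;  Li(9057) ≈ 1143.21;  π(x) − Li(x) ≈ -18.21.

Direct count of primes ≤ 9057 gives π(9057) = 1125. Numerical evaluation of the logarithmic integral gives Li(9057) ≈ 1143.21. The difference π(x) − Li(x) ≈ -18.21 is typically negative for small/moderate x (Li(x) overestimates), though Littlewood's theorem shows this sign changes infinitely often.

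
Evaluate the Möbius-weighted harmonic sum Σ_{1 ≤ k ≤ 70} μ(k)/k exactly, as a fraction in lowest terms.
Σ μ(k)/k = 336338530534578047569/224523472888007630167974

Values of μ(k) for 1 ≤ k ≤ 70: μ(1) = 1, μ(2) = -1, μ(3) = -1, μ(5) = -1, μ(6) = 1, μ(7) = -1, μ(10) = 1, μ(11) = -1, μ(13) = -1, μ(14) = 1, μ(15) = 1, μ(17) = -1, μ(19) = -1, μ(21) = 1, μ(22) = 1, μ(23) = -1, μ(26) = 1, μ(29) = -1, μ(30) = -1, μ(31) = -1, μ(33) = 1, μ(34) = 1, μ(35) = 1, μ(37) = -1, μ(38) = 1, μ(39) = 1, μ(41) = -1, μ(42) = -1, μ(43) = -1, μ(46) = 1, μ(47) = -1, μ(51) = 1, μ(53) = -1, μ(55) = 1, μ(57) = 1, μ(58) = 1, μ(59) = -1, μ(61) = -1, μ(62) = 1, μ(65) = 1, μ(66) = -1, μ(67) = -1, μ(69) = 1, μ(70) = -1, with μ = 0 on non-squarefree integers. Summing μ(k)/k for k where μ(k) ≠ 0 gives 336338530534578047569/224523472888007630167974 ≈ 0.0015. (PNT ⟺ this sum → 0 as n → ∞.)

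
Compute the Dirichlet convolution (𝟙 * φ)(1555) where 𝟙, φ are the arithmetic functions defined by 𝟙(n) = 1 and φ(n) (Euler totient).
(𝟙 * φ)(1555) = 1555

Divisors of 1555: [1, 5, 311, 1555]. For each d | 1555:
  d = 1: 𝟙(1) · φ(1555/1) = 1 · 1240 = 1240
  d = 5: 𝟙(5) · φ(1555/5) = 1 · 310 = 310
  d = 311: 𝟙(311) · φ(1555/311) = 1 · 4 = 4
  d = 1555: 𝟙(1555) · φ(1555/1555) = 1 · 1 = 1
Summing: (𝟙 * φ)(1555) = 1240 + 310 + 4 + 1 = 1555.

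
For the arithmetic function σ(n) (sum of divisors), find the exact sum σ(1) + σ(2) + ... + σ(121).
Σ_{n ≤ 121} σ(n) = 12106

Compute σ(n) for each 1 ≤ n ≤ 121: σ(1) = 1, σ(2) = 3, σ(3) = 4, σ(4) = 7, σ(5) = 6, σ(6) = 12, σ(7) = 8, σ(8) = 15, σ(9) = 13, σ(10) = 18, σ(11) = 12, σ(12) = 28, σ(13) = 14, σ(14) = 24, σ(15) = 24, σ(16) = 31, σ(17) = 18, σ(18) = 39, σ(19) = 20, σ(20) = 42, σ(21) = 32, σ(22) = 36, σ(23) = 24, σ(24) = 60, σ(25) = 31, σ(26) = 42, σ(27) = 40, σ(28) = 56, σ(29) = 30, σ(30) = 72, σ(31) = 32, σ(32) = 63, σ(33) = 48, σ(34) = 54, σ(35) = 48, σ(36) = 91, σ(37) = 38, σ(38) = 60, σ(39) = 56, σ(40) = 90, σ(41) = 42, σ(42) = 96, σ(43) = 44, σ(44) = 84, σ(45) = 78, σ(46) = 72, σ(47) = 48, σ(48) = 124, σ(49) = 57, σ(50) = 93, σ(51) = 72, σ(52) = 98, σ(53) = 54, σ(54) = 120, σ(55) = 72, σ(56) = 120, σ(57) = 80, σ(58) = 90, σ(59) = 60, σ(60) = 168, σ(61) = 62, σ(62) = 96, σ(63) = 104, σ(64) = 127, σ(65) = 84, σ(66) = 144, σ(67) = 68, σ(68) = 126, σ(69) = 96, σ(70) = 144, σ(71) = 72, σ(72) = 195, σ(73) = 74, σ(74) = 114, σ(75) = 124, σ(76) = 140, σ(77) = 96, σ(78) = 168, σ(79) = 80, σ(80) = 186, σ(81) = 121, σ(82) = 126, σ(83) = 84, σ(84) = 224, σ(85) = 108, σ(86) = 132, σ(87) = 120, σ(88) = 180, σ(89) = 90, σ(90) = 234, σ(91) = 112, σ(92) = 168, σ(93) = 128, σ(94) = 144, σ(95) = 120, σ(96) = 252, σ(97) = 98, σ(98) = 171, σ(99) = 156, σ(100) = 217, σ(101) = 102, σ(102) = 216, σ(103) = 104, σ(104) = 210, σ(105) = 192, σ(106) = 162, σ(107) = 108, σ(108) = 280, σ(109) = 110, σ(110) = 216, σ(111) = 152, σ(112) = 248, σ(113) = 114, σ(114) = 240, σ(115) = 144, σ(116) = 210, σ(117) = 182, σ(118) = 180, σ(119) = 144, σ(120) = 360, σ(121) = 133. Summing all 121 values: 12106. (Average order: Σ_{n ≤ x} σ(n) ~ (π²/12) x². For x = 121, (π²/12)·121² ≈ 12041.74.)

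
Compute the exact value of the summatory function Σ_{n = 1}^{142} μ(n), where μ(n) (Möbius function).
Σ_{n ≤ 142} μ(n) = -2

Compute μ(n) for each 1 ≤ n ≤ 142: μ(1) = 1, μ(2) = -1, μ(3) = -1, μ(4) = 0, μ(5) = -1, μ(6) = 1, μ(7) = -1, μ(8) = 0, μ(9) = 0, μ(10) = 1, μ(11) = -1, μ(12) = 0, μ(13) = -1, μ(14) = 1, μ(15) = 1, μ(16) = 0, μ(17) = -1, μ(18) = 0, μ(19) = -1, μ(20) = 0, μ(21) = 1, μ(22) = 1, μ(23) = -1, μ(24) = 0, μ(25) = 0, μ(26) = 1, μ(27) = 0, μ(28) = 0, μ(29) = -1, μ(30) = -1, μ(31) = -1, μ(32) = 0, μ(33) = 1, μ(34) = 1, μ(35) = 1, μ(36) = 0, μ(37) = -1, μ(38) = 1, μ(39) = 1, μ(40) = 0, μ(41) = -1, μ(42) = -1, μ(43) = -1, μ(44) = 0, μ(45) = 0, μ(46) = 1, μ(47) = -1, μ(48) = 0, μ(49) = 0, μ(50) = 0, μ(51) = 1, μ(52) = 0, μ(53) = -1, μ(54) = 0, μ(55) = 1, μ(56) = 0, μ(57) = 1, μ(58) = 1, μ(59) = -1, μ(60) = 0, μ(61) = -1, μ(62) = 1, μ(63) = 0, μ(64) = 0, μ(65) = 1, μ(66) = -1, μ(67) = -1, μ(68) = 0, μ(69) = 1, μ(70) = -1, μ(71) = -1, μ(72) = 0, μ(73) = -1, μ(74) = 1, μ(75) = 0, μ(76) = 0, μ(77) = 1, μ(78) = -1, μ(79) = -1, μ(80) = 0, μ(81) = 0, μ(82) = 1, μ(83) = -1, μ(84) = 0, μ(85) = 1, μ(86) = 1, μ(87) = 1, μ(88) = 0, μ(89) = -1, μ(90) = 0, μ(91) = 1, μ(92) = 0, μ(93) = 1, μ(94) = 1, μ(95) = 1, μ(96) = 0, μ(97) = -1, μ(98) = 0, μ(99) = 0, μ(100) = 0, μ(101) = -1, μ(102) = -1, μ(103) = -1, μ(104) = 0, μ(105) = -1, μ(106) = 1, μ(107) = -1, μ(108) = 0, μ(109) = -1, μ(110) = -1, μ(111) = 1, μ(112) = 0, μ(113) = -1, μ(114) = -1, μ(115) = 1, μ(116) = 0, μ(117) = 0, μ(118) = 1, μ(119) = 1, μ(120) = 0, μ(121) = 0, μ(122) = 1, μ(123) = 1, μ(124) = 0, μ(125) = 0, μ(126) = 0, μ(127) = -1, μ(128) = 0, μ(129) = 1, μ(130) = -1, μ(131) = -1, μ(132) = 0, μ(133) = 1, μ(134) = 1, μ(135) = 0, μ(136) = 0, μ(137) = -1, μ(138) = -1, μ(139) = -1, μ(140) = 0, μ(141) = 1, μ(142) = 1. Summing all 142 values: -2. (Mertens function M(x) = Σ_{n ≤ x} μ(n); on average M(x) should be small (PNT ⟺ M(x) = o(x)).)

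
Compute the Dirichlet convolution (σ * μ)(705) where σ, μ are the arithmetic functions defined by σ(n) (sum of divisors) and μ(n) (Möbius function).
(σ * μ)(705) = 705

Divisors of 705: [1, 3, 5, 15, 47, 141, 235, 705]. For each d | 705:
  d = 1: σ(1) · μ(705/1) = 1 · -1 = -1
  d = 3: σ(3) · μ(705/3) = 4 · 1 = 4
  d = 5: σ(5) · μ(705/5) = 6 · 1 = 6
  d = 15: σ(15) · μ(705/15) = 24 · -1 = -24
  d = 47: σ(47) · μ(705/47) = 48 · 1 = 48
  d = 141: σ(141) · μ(705/141) = 192 · -1 = -192
  d = 235: σ(235) · μ(705/235) = 288 · -1 = -288
  d = 705: σ(705) · μ(705/705) = 1152 · 1 = 1152
Summing: (σ * μ)(705) = -1 + 4 + 6 + -24 + 48 + -192 + -288 + 1152 = 705.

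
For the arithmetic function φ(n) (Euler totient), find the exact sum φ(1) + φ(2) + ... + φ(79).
Σ_{n ≤ 79} φ(n) = 1934

Compute φ(n) for each 1 ≤ n ≤ 79: φ(1) = 1, φ(2) = 1, φ(3) = 2, φ(4) = 2, φ(5) = 4, φ(6) = 2, φ(7) = 6, φ(8) = 4, φ(9) = 6, φ(10) = 4, φ(11) = 10, φ(12) = 4, φ(13) = 12, φ(14) = 6, φ(15) = 8, φ(16) = 8, φ(17) = 16, φ(18) = 6, φ(19) = 18, φ(20) = 8, φ(21) = 12, φ(22) = 10, φ(23) = 22, φ(24) = 8, φ(25) = 20, φ(26) = 12, φ(27) = 18, φ(28) = 12, φ(29) = 28, φ(30) = 8, φ(31) = 30, φ(32) = 16, φ(33) = 20, φ(34) = 16, φ(35) = 24, φ(36) = 12, φ(37) = 36, φ(38) = 18, φ(39) = 24, φ(40) = 16, φ(41) = 40, φ(42) = 12, φ(43) = 42, φ(44) = 20, φ(45) = 24, φ(46) = 22, φ(47) = 46, φ(48) = 16, φ(49) = 42, φ(50) = 20, φ(51) = 32, φ(52) = 24, φ(53) = 52, φ(54) = 18, φ(55) = 40, φ(56) = 24, φ(57) = 36, φ(58) = 28, φ(59) = 58, φ(60) = 16, φ(61) = 60, φ(62) = 30, φ(63) = 36, φ(64) = 32, φ(65) = 48, φ(66) = 20, φ(67) = 66, φ(68) = 32, φ(69) = 44, φ(70) = 24, φ(71) = 70, φ(72) = 24, φ(73) = 72, φ(74) = 36, φ(75) = 40, φ(76) = 36, φ(77) = 60, φ(78) = 24, φ(79) = 78. Summing all 79 values: 1934. (Average order: Σ_{n ≤ x} φ(n) ~ (3/π²) x². For x = 79, (3/π²)·79² ≈ 1897.04.)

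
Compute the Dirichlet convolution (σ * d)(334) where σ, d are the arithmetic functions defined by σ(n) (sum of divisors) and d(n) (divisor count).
(σ * d)(334) = 850

Divisors of 334: [1, 2, 167, 334]. For each d | 334:
  d = 1: σ(1) · d(334/1) = 1 · 4 = 4
  d = 2: σ(2) · d(334/2) = 3 · 2 = 6
  d = 167: σ(167) · d(334/167) = 168 · 2 = 336
  d = 334: σ(334) · d(334/334) = 504 · 1 = 504
Summing: (σ * d)(334) = 4 + 6 + 336 + 504 = 850.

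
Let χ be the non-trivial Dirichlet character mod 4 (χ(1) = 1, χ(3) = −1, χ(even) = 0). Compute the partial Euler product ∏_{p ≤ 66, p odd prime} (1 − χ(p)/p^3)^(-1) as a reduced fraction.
∏ = 126115667482028600084463789626710364805572778792731/130156894276470431285217911893722225289762827141120

The odd primes p ≤ 66 are [3, 5, 7, 11, 13, 17, 19, 23, 29, 31, 37, 41, 43, 47, 53, 59, 61]. For each, χ(p) = 1 if p ≡ 1 mod 4, χ(p) = −1 if p ≡ 3 mod 4. Taking (1 − χ(p)/p^3)^(-1) = p^3/(p^3 − χ(p)): (1 − (-1)/3^3)^(-1) · (1 − (1)/5^3)^(-1) · (1 − (-1)/7^3)^(-1) · (1 − (-1)/11^3)^(-1) · (1 − (1)/13^3)^(-1) · (1 − (1)/17^3)^(-1) · (1 − (-1)/19^3)^(-1) · (1 − (-1)/23^3)^(-1) · (1 − (1)/29^3)^(-1) · (1 − (-1)/31^3)^(-1) · (1 − (1)/37^3)^(-1) · (1 − (1)/41^3)^(-1) · (1 − (-1)/43^3)^(-1) · (1 − (-1)/47^3)^(-1) · (1 − (1)/53^3)^(-1) · (1 − (-1)/59^3)^(-1) · (1 − (1)/61^3)^(-1) = 126115667482028600084463789626710364805572778792731/130156894276470431285217911893722225289762827141120.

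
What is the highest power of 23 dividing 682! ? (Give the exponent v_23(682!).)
v_23(682!) = 30

Legendre's formula: v_p(n!) = Σ_{k ≥ 1} ⌊n / p^k⌋. For p = 23, n = 682, the terms are:
  ⌊682/23^1⌋ = ⌊682/23⌋ = 29
  ⌊682/23^2⌋ = ⌊682/529⌋ = 1
(the next term ⌊682/23^3⌋ = 0, terminating the sum). Summing: v_23(682!) = 29 + 1 = 30.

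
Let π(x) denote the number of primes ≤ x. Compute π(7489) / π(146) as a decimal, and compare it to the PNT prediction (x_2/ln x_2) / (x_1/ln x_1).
π(7489)/π(146) = 949/34 ≈ 27.9118;  PNT prediction ≈ 28.6544.

π(146) = 34 and π(7489) = 949, so π(7489)/π(146) ≈ 27.9118. The PNT-predicted ratio is (7489/ln(7489)) / (146/ln(146)) ≈ 28.6544. The two agree to within a few percent, as expected.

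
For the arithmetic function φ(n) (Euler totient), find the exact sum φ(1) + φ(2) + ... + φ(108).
Σ_{n ≤ 108} φ(n) = 3568

Compute φ(n) for each 1 ≤ n ≤ 108: φ(1) = 1, φ(2) = 1, φ(3) = 2, φ(4) = 2, φ(5) = 4, φ(6) = 2, φ(7) = 6, φ(8) = 4, φ(9) = 6, φ(10) = 4, φ(11) = 10, φ(12) = 4, φ(13) = 12, φ(14) = 6, φ(15) = 8, φ(16) = 8, φ(17) = 16, φ(18) = 6, φ(19) = 18, φ(20) = 8, φ(21) = 12, φ(22) = 10, φ(23) = 22, φ(24) = 8, φ(25) = 20, φ(26) = 12, φ(27) = 18, φ(28) = 12, φ(29) = 28, φ(30) = 8, φ(31) = 30, φ(32) = 16, φ(33) = 20, φ(34) = 16, φ(35) = 24, φ(36) = 12, φ(37) = 36, φ(38) = 18, φ(39) = 24, φ(40) = 16, φ(41) = 40, φ(42) = 12, φ(43) = 42, φ(44) = 20, φ(45) = 24, φ(46) = 22, φ(47) = 46, φ(48) = 16, φ(49) = 42, φ(50) = 20, φ(51) = 32, φ(52) = 24, φ(53) = 52, φ(54) = 18, φ(55) = 40, φ(56) = 24, φ(57) = 36, φ(58) = 28, φ(59) = 58, φ(60) = 16, φ(61) = 60, φ(62) = 30, φ(63) = 36, φ(64) = 32, φ(65) = 48, φ(66) = 20, φ(67) = 66, φ(68) = 32, φ(69) = 44, φ(70) = 24, φ(71) = 70, φ(72) = 24, φ(73) = 72, φ(74) = 36, φ(75) = 40, φ(76) = 36, φ(77) = 60, φ(78) = 24, φ(79) = 78, φ(80) = 32, φ(81) = 54, φ(82) = 40, φ(83) = 82, φ(84) = 24, φ(85) = 64, φ(86) = 42, φ(87) = 56, φ(88) = 40, φ(89) = 88, φ(90) = 24, φ(91) = 72, φ(92) = 44, φ(93) = 60, φ(94) = 46, φ(95) = 72, φ(96) = 32, φ(97) = 96, φ(98) = 42, φ(99) = 60, φ(100) = 40, φ(101) = 100, φ(102) = 32, φ(103) = 102, φ(104) = 48, φ(105) = 48, φ(106) = 52, φ(107) = 106, φ(108) = 36. Summing all 108 values: 3568. (Average order: Σ_{n ≤ x} φ(n) ~ (3/π²) x². For x = 108, (3/π²)·108² ≈ 3545.43.)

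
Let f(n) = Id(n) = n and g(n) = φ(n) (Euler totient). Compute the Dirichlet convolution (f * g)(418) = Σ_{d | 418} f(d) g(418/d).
(Id * φ)(418) = 2331

Divisors of 418: [1, 2, 11, 19, 22, 38, 209, 418]. For each d | 418:
  d = 1: Id(1) · φ(418/1) = 1 · 180 = 180
  d = 2: Id(2) · φ(418/2) = 2 · 180 = 360
  d = 11: Id(11) · φ(418/11) = 11 · 18 = 198
  d = 19: Id(19) · φ(418/19) = 19 · 10 = 190
  d = 22: Id(22) · φ(418/22) = 22 · 18 = 396
  d = 38: Id(38) · φ(418/38) = 38 · 10 = 380
  d = 209: Id(209) · φ(418/209) = 209 · 1 = 209
  d = 418: Id(418) · φ(418/418) = 418 · 1 = 418
Summing: (Id * φ)(418) = 180 + 360 + 198 + 190 + 396 + 380 + 209 + 418 = 2331.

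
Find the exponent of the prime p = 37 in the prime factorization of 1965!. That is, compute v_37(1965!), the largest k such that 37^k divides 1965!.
v_37(1965!) = 54

Legendre's formula: v_p(n!) = Σ_{k ≥ 1} ⌊n / p^k⌋. For p = 37, n = 1965, the terms are:
  ⌊1965/37^1⌋ = ⌊1965/37⌋ = 53
  ⌊1965/37^2⌋ = ⌊1965/1369⌋ = 1
(the next term ⌊1965/37^3⌋ = 0, terminating the sum). Summing: v_37(1965!) = 53 + 1 = 54.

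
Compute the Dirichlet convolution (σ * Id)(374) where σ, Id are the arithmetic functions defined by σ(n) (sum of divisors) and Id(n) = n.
(σ * Id)(374) = 4025

Divisors of 374: [1, 2, 11, 17, 22, 34, 187, 374]. For each d | 374:
  d = 1: σ(1) · Id(374/1) = 1 · 374 = 374
  d = 2: σ(2) · Id(374/2) = 3 · 187 = 561
  d = 11: σ(11) · Id(374/11) = 12 · 34 = 408
  d = 17: σ(17) · Id(374/17) = 18 · 22 = 396
  d = 22: σ(22) · Id(374/22) = 36 · 17 = 612
  d = 34: σ(34) · Id(374/34) = 54 · 11 = 594
  d = 187: σ(187) · Id(374/187) = 216 · 2 = 432
  d = 374: σ(374) · Id(374/374) = 648 · 1 = 648
Summing: (σ * Id)(374) = 374 + 561 + 408 + 396 + 612 + 594 + 432 + 648 = 4025.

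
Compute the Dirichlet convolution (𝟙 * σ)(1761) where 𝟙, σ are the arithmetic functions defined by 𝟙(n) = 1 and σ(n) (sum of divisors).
(𝟙 * σ)(1761) = 2945

Divisors of 1761: [1, 3, 587, 1761]. For each d | 1761:
  d = 1: 𝟙(1) · σ(1761/1) = 1 · 2352 = 2352
  d = 3: 𝟙(3) · σ(1761/3) = 1 · 588 = 588
  d = 587: 𝟙(587) · σ(1761/587) = 1 · 4 = 4
  d = 1761: 𝟙(1761) · σ(1761/1761) = 1 · 1 = 1
Summing: (𝟙 * σ)(1761) = 2352 + 588 + 4 + 1 = 2945.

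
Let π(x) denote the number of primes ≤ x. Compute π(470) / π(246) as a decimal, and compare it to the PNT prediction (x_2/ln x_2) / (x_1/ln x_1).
π(470)/π(246) = 91/53 ≈ 1.7170;  PNT prediction ≈ 1.7095.

π(246) = 53 and π(470) = 91, so π(470)/π(246) ≈ 1.7170. The PNT-predicted ratio is (470/ln(470)) / (246/ln(246)) ≈ 1.7095. The two agree to within a few percent, as expected.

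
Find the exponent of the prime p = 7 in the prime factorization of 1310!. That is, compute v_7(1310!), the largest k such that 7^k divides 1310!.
v_7(1310!) = 216

Legendre's formula: v_p(n!) = Σ_{k ≥ 1} ⌊n / p^k⌋. For p = 7, n = 1310, the terms are:
  ⌊1310/7^1⌋ = ⌊1310/7⌋ = 187
  ⌊1310/7^2⌋ = ⌊1310/49⌋ = 26
  ⌊1310/7^3⌋ = ⌊1310/343⌋ = 3
(the next term ⌊1310/7^4⌋ = 0, terminating the sum). Summing: v_7(1310!) = 187 + 26 + 3 = 216.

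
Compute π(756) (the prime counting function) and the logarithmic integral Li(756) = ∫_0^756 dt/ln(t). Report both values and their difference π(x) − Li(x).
π(756) = 133;  Li(756) ≈ 141.59;  π(x) − Li(x) ≈ -8.59.

Direct count of primes ≤ 756 gives π(756) = 133. Numerical evaluation of the logarithmic integral gives Li(756) ≈ 141.59. The difference π(x) − Li(x) ≈ -8.59 is typically negative for small/moderate x (Li(x) overestimates), though Littlewood's theorem shows this sign changes infinitely often.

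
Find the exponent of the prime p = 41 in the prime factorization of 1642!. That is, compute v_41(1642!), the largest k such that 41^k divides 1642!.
v_41(1642!) = 40

Legendre's formula: v_p(n!) = Σ_{k ≥ 1} ⌊n / p^k⌋. For p = 41, n = 1642, the terms are:
  ⌊1642/41^1⌋ = ⌊1642/41⌋ = 40
(the next term ⌊1642/41^2⌋ = 0, terminating the sum). Summing: v_41(1642!) = 40 = 40.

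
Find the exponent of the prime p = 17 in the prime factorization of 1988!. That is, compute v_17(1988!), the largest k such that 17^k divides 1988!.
v_17(1988!) = 122

Legendre's formula: v_p(n!) = Σ_{k ≥ 1} ⌊n / p^k⌋. For p = 17, n = 1988, the terms are:
  ⌊1988/17^1⌋ = ⌊1988/17⌋ = 116
  ⌊1988/17^2⌋ = ⌊1988/289⌋ = 6
(the next term ⌊1988/17^3⌋ = 0, terminating the sum). Summing: v_17(1988!) = 116 + 6 = 122.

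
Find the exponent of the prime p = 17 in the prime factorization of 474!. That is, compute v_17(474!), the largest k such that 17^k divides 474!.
v_17(474!) = 28

Legendre's formula: v_p(n!) = Σ_{k ≥ 1} ⌊n / p^k⌋. For p = 17, n = 474, the terms are:
  ⌊474/17^1⌋ = ⌊474/17⌋ = 27
  ⌊474/17^2⌋ = ⌊474/289⌋ = 1
(the next term ⌊474/17^3⌋ = 0, terminating the sum). Summing: v_17(474!) = 27 + 1 = 28.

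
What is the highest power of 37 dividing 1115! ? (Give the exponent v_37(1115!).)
v_37(1115!) = 30

Legendre's formula: v_p(n!) = Σ_{k ≥ 1} ⌊n / p^k⌋. For p = 37, n = 1115, the terms are:
  ⌊1115/37^1⌋ = ⌊1115/37⌋ = 30
(the next term ⌊1115/37^2⌋ = 0, terminating the sum). Summing: v_37(1115!) = 30 = 30.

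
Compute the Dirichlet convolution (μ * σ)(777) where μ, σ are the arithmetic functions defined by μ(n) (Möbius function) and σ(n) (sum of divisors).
(μ * σ)(777) = 777

Divisors of 777: [1, 3, 7, 21, 37, 111, 259, 777]. For each d | 777:
  d = 1: μ(1) · σ(777/1) = 1 · 1216 = 1216
  d = 3: μ(3) · σ(777/3) = -1 · 304 = -304
  d = 7: μ(7) · σ(777/7) = -1 · 152 = -152
  d = 21: μ(21) · σ(777/21) = 1 · 38 = 38
  d = 37: μ(37) · σ(777/37) = -1 · 32 = -32
  d = 111: μ(111) · σ(777/111) = 1 · 8 = 8
  d = 259: μ(259) · σ(777/259) = 1 · 4 = 4
  d = 777: μ(777) · σ(777/777) = -1 · 1 = -1
Summing: (μ * σ)(777) = 1216 + -304 + -152 + 38 + -32 + 8 + 4 + -1 = 777.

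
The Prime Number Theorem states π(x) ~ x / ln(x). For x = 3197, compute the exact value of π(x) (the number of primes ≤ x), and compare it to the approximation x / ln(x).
π(3197) = 452;  x/ln(x) ≈ 396.16;  relative error ≈ 12.35%.

Directly count primes up to 3197: π(3197) = 452. The PNT approximation gives 3197/ln(3197) ≈ 3197/8.06997 ≈ 396.16. Relative error (π(x) − x/ln(x)) / π(x) ≈ 12.35%; the approximation is known to undercount slightly (Li(x) is a better estimate).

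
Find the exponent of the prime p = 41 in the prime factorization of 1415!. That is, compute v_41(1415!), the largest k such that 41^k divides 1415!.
v_41(1415!) = 34

Legendre's formula: v_p(n!) = Σ_{k ≥ 1} ⌊n / p^k⌋. For p = 41, n = 1415, the terms are:
  ⌊1415/41^1⌋ = ⌊1415/41⌋ = 34
(the next term ⌊1415/41^2⌋ = 0, terminating the sum). Summing: v_41(1415!) = 34 = 34.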